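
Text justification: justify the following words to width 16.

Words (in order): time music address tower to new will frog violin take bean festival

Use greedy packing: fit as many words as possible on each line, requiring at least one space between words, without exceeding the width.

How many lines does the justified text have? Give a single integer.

Answer: 5

Derivation:
Line 1: ['time', 'music'] (min_width=10, slack=6)
Line 2: ['address', 'tower', 'to'] (min_width=16, slack=0)
Line 3: ['new', 'will', 'frog'] (min_width=13, slack=3)
Line 4: ['violin', 'take', 'bean'] (min_width=16, slack=0)
Line 5: ['festival'] (min_width=8, slack=8)
Total lines: 5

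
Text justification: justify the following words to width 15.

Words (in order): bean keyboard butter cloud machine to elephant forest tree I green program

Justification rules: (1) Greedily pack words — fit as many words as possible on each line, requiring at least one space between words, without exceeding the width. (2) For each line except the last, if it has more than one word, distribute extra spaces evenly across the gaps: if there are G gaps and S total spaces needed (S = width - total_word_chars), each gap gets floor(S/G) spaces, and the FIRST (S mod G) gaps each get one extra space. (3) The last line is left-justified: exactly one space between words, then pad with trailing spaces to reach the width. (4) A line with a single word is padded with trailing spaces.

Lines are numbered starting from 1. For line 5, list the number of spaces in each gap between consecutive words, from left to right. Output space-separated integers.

Line 1: ['bean', 'keyboard'] (min_width=13, slack=2)
Line 2: ['butter', 'cloud'] (min_width=12, slack=3)
Line 3: ['machine', 'to'] (min_width=10, slack=5)
Line 4: ['elephant', 'forest'] (min_width=15, slack=0)
Line 5: ['tree', 'I', 'green'] (min_width=12, slack=3)
Line 6: ['program'] (min_width=7, slack=8)

Answer: 3 2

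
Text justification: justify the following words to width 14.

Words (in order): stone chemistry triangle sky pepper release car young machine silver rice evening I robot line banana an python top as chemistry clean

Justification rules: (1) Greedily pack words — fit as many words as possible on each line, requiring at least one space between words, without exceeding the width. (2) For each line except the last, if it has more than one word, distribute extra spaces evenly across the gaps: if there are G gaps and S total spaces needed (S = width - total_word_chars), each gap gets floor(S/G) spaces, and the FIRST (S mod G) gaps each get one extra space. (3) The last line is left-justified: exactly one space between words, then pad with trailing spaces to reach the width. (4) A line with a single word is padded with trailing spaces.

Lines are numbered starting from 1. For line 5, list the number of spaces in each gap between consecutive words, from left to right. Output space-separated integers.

Answer: 6

Derivation:
Line 1: ['stone'] (min_width=5, slack=9)
Line 2: ['chemistry'] (min_width=9, slack=5)
Line 3: ['triangle', 'sky'] (min_width=12, slack=2)
Line 4: ['pepper', 'release'] (min_width=14, slack=0)
Line 5: ['car', 'young'] (min_width=9, slack=5)
Line 6: ['machine', 'silver'] (min_width=14, slack=0)
Line 7: ['rice', 'evening', 'I'] (min_width=14, slack=0)
Line 8: ['robot', 'line'] (min_width=10, slack=4)
Line 9: ['banana', 'an'] (min_width=9, slack=5)
Line 10: ['python', 'top', 'as'] (min_width=13, slack=1)
Line 11: ['chemistry'] (min_width=9, slack=5)
Line 12: ['clean'] (min_width=5, slack=9)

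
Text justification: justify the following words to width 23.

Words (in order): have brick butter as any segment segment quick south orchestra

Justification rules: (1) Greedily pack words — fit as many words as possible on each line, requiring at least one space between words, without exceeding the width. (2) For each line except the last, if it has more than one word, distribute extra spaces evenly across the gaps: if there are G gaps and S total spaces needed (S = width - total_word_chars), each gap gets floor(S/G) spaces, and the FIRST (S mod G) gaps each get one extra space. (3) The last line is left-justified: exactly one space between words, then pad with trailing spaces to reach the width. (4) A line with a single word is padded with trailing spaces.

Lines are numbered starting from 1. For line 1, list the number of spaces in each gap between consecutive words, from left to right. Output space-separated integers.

Line 1: ['have', 'brick', 'butter', 'as'] (min_width=20, slack=3)
Line 2: ['any', 'segment', 'segment'] (min_width=19, slack=4)
Line 3: ['quick', 'south', 'orchestra'] (min_width=21, slack=2)

Answer: 2 2 2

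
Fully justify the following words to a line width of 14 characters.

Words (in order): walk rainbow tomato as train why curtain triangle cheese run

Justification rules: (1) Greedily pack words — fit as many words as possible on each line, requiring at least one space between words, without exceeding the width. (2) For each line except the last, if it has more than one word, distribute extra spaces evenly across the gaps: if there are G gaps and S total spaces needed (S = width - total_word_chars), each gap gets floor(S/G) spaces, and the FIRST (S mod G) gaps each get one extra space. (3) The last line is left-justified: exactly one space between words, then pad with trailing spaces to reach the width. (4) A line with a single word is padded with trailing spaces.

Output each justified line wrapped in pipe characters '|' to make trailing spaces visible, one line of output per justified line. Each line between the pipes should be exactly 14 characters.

Line 1: ['walk', 'rainbow'] (min_width=12, slack=2)
Line 2: ['tomato', 'as'] (min_width=9, slack=5)
Line 3: ['train', 'why'] (min_width=9, slack=5)
Line 4: ['curtain'] (min_width=7, slack=7)
Line 5: ['triangle'] (min_width=8, slack=6)
Line 6: ['cheese', 'run'] (min_width=10, slack=4)

Answer: |walk   rainbow|
|tomato      as|
|train      why|
|curtain       |
|triangle      |
|cheese run    |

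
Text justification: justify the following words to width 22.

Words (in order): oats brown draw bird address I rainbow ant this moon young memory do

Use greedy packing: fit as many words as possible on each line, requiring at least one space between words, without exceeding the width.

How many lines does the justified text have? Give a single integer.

Line 1: ['oats', 'brown', 'draw', 'bird'] (min_width=20, slack=2)
Line 2: ['address', 'I', 'rainbow', 'ant'] (min_width=21, slack=1)
Line 3: ['this', 'moon', 'young', 'memory'] (min_width=22, slack=0)
Line 4: ['do'] (min_width=2, slack=20)
Total lines: 4

Answer: 4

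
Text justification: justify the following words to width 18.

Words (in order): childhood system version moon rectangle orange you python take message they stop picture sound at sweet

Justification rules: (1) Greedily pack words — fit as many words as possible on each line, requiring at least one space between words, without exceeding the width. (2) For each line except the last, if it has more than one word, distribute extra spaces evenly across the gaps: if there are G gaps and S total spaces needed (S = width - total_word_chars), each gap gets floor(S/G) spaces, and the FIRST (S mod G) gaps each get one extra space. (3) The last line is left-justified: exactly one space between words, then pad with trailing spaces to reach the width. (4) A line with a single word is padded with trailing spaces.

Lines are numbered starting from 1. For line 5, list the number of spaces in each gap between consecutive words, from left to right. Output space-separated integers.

Line 1: ['childhood', 'system'] (min_width=16, slack=2)
Line 2: ['version', 'moon'] (min_width=12, slack=6)
Line 3: ['rectangle', 'orange'] (min_width=16, slack=2)
Line 4: ['you', 'python', 'take'] (min_width=15, slack=3)
Line 5: ['message', 'they', 'stop'] (min_width=17, slack=1)
Line 6: ['picture', 'sound', 'at'] (min_width=16, slack=2)
Line 7: ['sweet'] (min_width=5, slack=13)

Answer: 2 1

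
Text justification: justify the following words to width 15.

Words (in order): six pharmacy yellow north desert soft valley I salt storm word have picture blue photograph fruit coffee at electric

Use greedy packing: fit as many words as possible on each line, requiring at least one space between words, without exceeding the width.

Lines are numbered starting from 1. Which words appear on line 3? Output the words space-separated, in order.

Answer: desert soft

Derivation:
Line 1: ['six', 'pharmacy'] (min_width=12, slack=3)
Line 2: ['yellow', 'north'] (min_width=12, slack=3)
Line 3: ['desert', 'soft'] (min_width=11, slack=4)
Line 4: ['valley', 'I', 'salt'] (min_width=13, slack=2)
Line 5: ['storm', 'word', 'have'] (min_width=15, slack=0)
Line 6: ['picture', 'blue'] (min_width=12, slack=3)
Line 7: ['photograph'] (min_width=10, slack=5)
Line 8: ['fruit', 'coffee', 'at'] (min_width=15, slack=0)
Line 9: ['electric'] (min_width=8, slack=7)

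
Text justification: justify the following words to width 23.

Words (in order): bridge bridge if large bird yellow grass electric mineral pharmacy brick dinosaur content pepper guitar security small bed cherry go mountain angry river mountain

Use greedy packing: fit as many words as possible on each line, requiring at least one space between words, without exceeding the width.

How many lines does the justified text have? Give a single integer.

Answer: 8

Derivation:
Line 1: ['bridge', 'bridge', 'if', 'large'] (min_width=22, slack=1)
Line 2: ['bird', 'yellow', 'grass'] (min_width=17, slack=6)
Line 3: ['electric', 'mineral'] (min_width=16, slack=7)
Line 4: ['pharmacy', 'brick', 'dinosaur'] (min_width=23, slack=0)
Line 5: ['content', 'pepper', 'guitar'] (min_width=21, slack=2)
Line 6: ['security', 'small', 'bed'] (min_width=18, slack=5)
Line 7: ['cherry', 'go', 'mountain'] (min_width=18, slack=5)
Line 8: ['angry', 'river', 'mountain'] (min_width=20, slack=3)
Total lines: 8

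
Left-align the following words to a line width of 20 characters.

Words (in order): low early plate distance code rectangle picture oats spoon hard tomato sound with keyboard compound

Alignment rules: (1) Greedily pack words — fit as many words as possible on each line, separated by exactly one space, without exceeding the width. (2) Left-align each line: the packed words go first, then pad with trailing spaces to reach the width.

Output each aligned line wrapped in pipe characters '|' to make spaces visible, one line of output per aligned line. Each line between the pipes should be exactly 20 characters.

Answer: |low early plate     |
|distance code       |
|rectangle picture   |
|oats spoon hard     |
|tomato sound with   |
|keyboard compound   |

Derivation:
Line 1: ['low', 'early', 'plate'] (min_width=15, slack=5)
Line 2: ['distance', 'code'] (min_width=13, slack=7)
Line 3: ['rectangle', 'picture'] (min_width=17, slack=3)
Line 4: ['oats', 'spoon', 'hard'] (min_width=15, slack=5)
Line 5: ['tomato', 'sound', 'with'] (min_width=17, slack=3)
Line 6: ['keyboard', 'compound'] (min_width=17, slack=3)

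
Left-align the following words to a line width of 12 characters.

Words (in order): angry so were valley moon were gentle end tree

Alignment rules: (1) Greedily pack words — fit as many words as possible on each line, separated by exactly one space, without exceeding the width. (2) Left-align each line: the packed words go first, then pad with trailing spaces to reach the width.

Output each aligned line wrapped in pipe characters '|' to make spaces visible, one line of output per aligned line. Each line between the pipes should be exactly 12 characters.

Answer: |angry so    |
|were valley |
|moon were   |
|gentle end  |
|tree        |

Derivation:
Line 1: ['angry', 'so'] (min_width=8, slack=4)
Line 2: ['were', 'valley'] (min_width=11, slack=1)
Line 3: ['moon', 'were'] (min_width=9, slack=3)
Line 4: ['gentle', 'end'] (min_width=10, slack=2)
Line 5: ['tree'] (min_width=4, slack=8)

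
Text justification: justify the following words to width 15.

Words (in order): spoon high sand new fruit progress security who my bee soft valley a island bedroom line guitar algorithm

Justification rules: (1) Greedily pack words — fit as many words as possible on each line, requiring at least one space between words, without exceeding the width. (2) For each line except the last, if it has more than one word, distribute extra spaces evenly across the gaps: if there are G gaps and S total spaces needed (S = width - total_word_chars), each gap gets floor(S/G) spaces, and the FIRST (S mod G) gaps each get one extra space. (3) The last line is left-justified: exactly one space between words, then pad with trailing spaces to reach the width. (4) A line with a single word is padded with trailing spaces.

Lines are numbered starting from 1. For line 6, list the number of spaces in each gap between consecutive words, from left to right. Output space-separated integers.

Answer: 8

Derivation:
Line 1: ['spoon', 'high', 'sand'] (min_width=15, slack=0)
Line 2: ['new', 'fruit'] (min_width=9, slack=6)
Line 3: ['progress'] (min_width=8, slack=7)
Line 4: ['security', 'who', 'my'] (min_width=15, slack=0)
Line 5: ['bee', 'soft', 'valley'] (min_width=15, slack=0)
Line 6: ['a', 'island'] (min_width=8, slack=7)
Line 7: ['bedroom', 'line'] (min_width=12, slack=3)
Line 8: ['guitar'] (min_width=6, slack=9)
Line 9: ['algorithm'] (min_width=9, slack=6)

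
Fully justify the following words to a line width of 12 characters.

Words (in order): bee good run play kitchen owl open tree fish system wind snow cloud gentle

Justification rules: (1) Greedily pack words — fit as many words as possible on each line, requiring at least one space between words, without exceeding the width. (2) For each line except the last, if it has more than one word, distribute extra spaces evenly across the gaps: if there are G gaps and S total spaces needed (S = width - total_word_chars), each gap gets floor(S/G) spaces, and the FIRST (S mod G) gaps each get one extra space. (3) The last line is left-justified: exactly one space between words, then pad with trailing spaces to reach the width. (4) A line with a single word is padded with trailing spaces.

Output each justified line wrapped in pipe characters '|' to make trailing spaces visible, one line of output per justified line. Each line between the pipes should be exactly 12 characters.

Answer: |bee good run|
|play kitchen|
|owl     open|
|tree    fish|
|system  wind|
|snow   cloud|
|gentle      |

Derivation:
Line 1: ['bee', 'good', 'run'] (min_width=12, slack=0)
Line 2: ['play', 'kitchen'] (min_width=12, slack=0)
Line 3: ['owl', 'open'] (min_width=8, slack=4)
Line 4: ['tree', 'fish'] (min_width=9, slack=3)
Line 5: ['system', 'wind'] (min_width=11, slack=1)
Line 6: ['snow', 'cloud'] (min_width=10, slack=2)
Line 7: ['gentle'] (min_width=6, slack=6)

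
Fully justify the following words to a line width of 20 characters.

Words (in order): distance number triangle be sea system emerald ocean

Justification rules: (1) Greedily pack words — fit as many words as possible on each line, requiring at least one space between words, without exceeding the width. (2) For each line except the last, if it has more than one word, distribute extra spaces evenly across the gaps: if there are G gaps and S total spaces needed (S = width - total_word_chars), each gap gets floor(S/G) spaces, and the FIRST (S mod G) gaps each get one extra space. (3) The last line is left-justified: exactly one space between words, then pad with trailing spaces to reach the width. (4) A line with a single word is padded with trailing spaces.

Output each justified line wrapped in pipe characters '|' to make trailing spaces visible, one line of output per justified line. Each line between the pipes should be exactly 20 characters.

Answer: |distance      number|
|triangle    be   sea|
|system emerald ocean|

Derivation:
Line 1: ['distance', 'number'] (min_width=15, slack=5)
Line 2: ['triangle', 'be', 'sea'] (min_width=15, slack=5)
Line 3: ['system', 'emerald', 'ocean'] (min_width=20, slack=0)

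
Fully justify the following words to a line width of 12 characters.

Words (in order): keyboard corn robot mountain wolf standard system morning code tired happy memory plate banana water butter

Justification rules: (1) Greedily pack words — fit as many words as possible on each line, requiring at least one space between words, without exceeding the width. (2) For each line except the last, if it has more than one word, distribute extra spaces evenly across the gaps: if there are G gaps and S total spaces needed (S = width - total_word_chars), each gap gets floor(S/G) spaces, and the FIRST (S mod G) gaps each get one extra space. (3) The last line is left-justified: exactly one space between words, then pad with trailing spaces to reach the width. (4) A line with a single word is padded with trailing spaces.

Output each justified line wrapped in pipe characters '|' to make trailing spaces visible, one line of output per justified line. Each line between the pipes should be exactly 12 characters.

Answer: |keyboard    |
|corn   robot|
|mountain    |
|wolf        |
|standard    |
|system      |
|morning code|
|tired  happy|
|memory plate|
|banana water|
|butter      |

Derivation:
Line 1: ['keyboard'] (min_width=8, slack=4)
Line 2: ['corn', 'robot'] (min_width=10, slack=2)
Line 3: ['mountain'] (min_width=8, slack=4)
Line 4: ['wolf'] (min_width=4, slack=8)
Line 5: ['standard'] (min_width=8, slack=4)
Line 6: ['system'] (min_width=6, slack=6)
Line 7: ['morning', 'code'] (min_width=12, slack=0)
Line 8: ['tired', 'happy'] (min_width=11, slack=1)
Line 9: ['memory', 'plate'] (min_width=12, slack=0)
Line 10: ['banana', 'water'] (min_width=12, slack=0)
Line 11: ['butter'] (min_width=6, slack=6)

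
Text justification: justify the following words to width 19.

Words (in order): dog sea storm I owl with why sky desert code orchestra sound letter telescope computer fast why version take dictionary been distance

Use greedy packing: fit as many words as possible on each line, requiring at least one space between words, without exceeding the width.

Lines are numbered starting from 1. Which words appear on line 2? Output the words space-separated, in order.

Line 1: ['dog', 'sea', 'storm', 'I', 'owl'] (min_width=19, slack=0)
Line 2: ['with', 'why', 'sky', 'desert'] (min_width=19, slack=0)
Line 3: ['code', 'orchestra'] (min_width=14, slack=5)
Line 4: ['sound', 'letter'] (min_width=12, slack=7)
Line 5: ['telescope', 'computer'] (min_width=18, slack=1)
Line 6: ['fast', 'why', 'version'] (min_width=16, slack=3)
Line 7: ['take', 'dictionary'] (min_width=15, slack=4)
Line 8: ['been', 'distance'] (min_width=13, slack=6)

Answer: with why sky desert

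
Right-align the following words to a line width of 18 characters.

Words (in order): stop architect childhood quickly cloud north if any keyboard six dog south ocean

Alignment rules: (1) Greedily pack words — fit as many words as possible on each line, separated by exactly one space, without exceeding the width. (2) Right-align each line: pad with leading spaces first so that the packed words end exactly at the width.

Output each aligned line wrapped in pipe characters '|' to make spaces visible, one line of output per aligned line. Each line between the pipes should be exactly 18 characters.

Line 1: ['stop', 'architect'] (min_width=14, slack=4)
Line 2: ['childhood', 'quickly'] (min_width=17, slack=1)
Line 3: ['cloud', 'north', 'if', 'any'] (min_width=18, slack=0)
Line 4: ['keyboard', 'six', 'dog'] (min_width=16, slack=2)
Line 5: ['south', 'ocean'] (min_width=11, slack=7)

Answer: |    stop architect|
| childhood quickly|
|cloud north if any|
|  keyboard six dog|
|       south ocean|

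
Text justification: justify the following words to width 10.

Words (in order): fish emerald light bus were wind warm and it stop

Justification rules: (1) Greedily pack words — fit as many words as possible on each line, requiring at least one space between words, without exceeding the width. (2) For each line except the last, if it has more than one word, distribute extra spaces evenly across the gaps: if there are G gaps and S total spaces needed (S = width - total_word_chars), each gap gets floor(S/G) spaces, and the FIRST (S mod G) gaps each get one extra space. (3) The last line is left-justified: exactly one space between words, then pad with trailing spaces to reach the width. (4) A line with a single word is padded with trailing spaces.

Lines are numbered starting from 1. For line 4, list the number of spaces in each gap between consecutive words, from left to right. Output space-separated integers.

Answer: 2

Derivation:
Line 1: ['fish'] (min_width=4, slack=6)
Line 2: ['emerald'] (min_width=7, slack=3)
Line 3: ['light', 'bus'] (min_width=9, slack=1)
Line 4: ['were', 'wind'] (min_width=9, slack=1)
Line 5: ['warm', 'and'] (min_width=8, slack=2)
Line 6: ['it', 'stop'] (min_width=7, slack=3)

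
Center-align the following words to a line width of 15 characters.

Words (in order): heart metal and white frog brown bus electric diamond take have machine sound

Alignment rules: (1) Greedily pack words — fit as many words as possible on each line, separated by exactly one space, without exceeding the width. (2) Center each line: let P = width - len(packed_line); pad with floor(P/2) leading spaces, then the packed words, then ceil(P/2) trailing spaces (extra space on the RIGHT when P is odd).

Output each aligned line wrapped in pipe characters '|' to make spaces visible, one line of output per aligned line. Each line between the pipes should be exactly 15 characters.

Line 1: ['heart', 'metal', 'and'] (min_width=15, slack=0)
Line 2: ['white', 'frog'] (min_width=10, slack=5)
Line 3: ['brown', 'bus'] (min_width=9, slack=6)
Line 4: ['electric'] (min_width=8, slack=7)
Line 5: ['diamond', 'take'] (min_width=12, slack=3)
Line 6: ['have', 'machine'] (min_width=12, slack=3)
Line 7: ['sound'] (min_width=5, slack=10)

Answer: |heart metal and|
|  white frog   |
|   brown bus   |
|   electric    |
| diamond take  |
| have machine  |
|     sound     |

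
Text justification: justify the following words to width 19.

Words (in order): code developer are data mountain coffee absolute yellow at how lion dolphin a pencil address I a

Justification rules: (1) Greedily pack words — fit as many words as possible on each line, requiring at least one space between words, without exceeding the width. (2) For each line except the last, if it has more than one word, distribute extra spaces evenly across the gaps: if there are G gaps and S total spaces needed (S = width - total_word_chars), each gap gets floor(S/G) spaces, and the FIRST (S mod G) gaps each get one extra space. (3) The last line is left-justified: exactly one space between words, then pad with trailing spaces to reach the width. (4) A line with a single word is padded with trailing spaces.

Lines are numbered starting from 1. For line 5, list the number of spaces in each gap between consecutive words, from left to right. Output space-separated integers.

Answer: 3 2

Derivation:
Line 1: ['code', 'developer', 'are'] (min_width=18, slack=1)
Line 2: ['data', 'mountain'] (min_width=13, slack=6)
Line 3: ['coffee', 'absolute'] (min_width=15, slack=4)
Line 4: ['yellow', 'at', 'how', 'lion'] (min_width=18, slack=1)
Line 5: ['dolphin', 'a', 'pencil'] (min_width=16, slack=3)
Line 6: ['address', 'I', 'a'] (min_width=11, slack=8)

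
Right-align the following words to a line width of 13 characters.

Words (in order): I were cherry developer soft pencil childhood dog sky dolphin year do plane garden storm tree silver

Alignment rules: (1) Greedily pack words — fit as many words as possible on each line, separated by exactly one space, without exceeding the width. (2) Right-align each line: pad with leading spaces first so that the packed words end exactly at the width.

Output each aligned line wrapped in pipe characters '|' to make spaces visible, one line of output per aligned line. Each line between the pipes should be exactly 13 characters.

Answer: |I were cherry|
|    developer|
|  soft pencil|
|childhood dog|
|  sky dolphin|
|year do plane|
| garden storm|
|  tree silver|

Derivation:
Line 1: ['I', 'were', 'cherry'] (min_width=13, slack=0)
Line 2: ['developer'] (min_width=9, slack=4)
Line 3: ['soft', 'pencil'] (min_width=11, slack=2)
Line 4: ['childhood', 'dog'] (min_width=13, slack=0)
Line 5: ['sky', 'dolphin'] (min_width=11, slack=2)
Line 6: ['year', 'do', 'plane'] (min_width=13, slack=0)
Line 7: ['garden', 'storm'] (min_width=12, slack=1)
Line 8: ['tree', 'silver'] (min_width=11, slack=2)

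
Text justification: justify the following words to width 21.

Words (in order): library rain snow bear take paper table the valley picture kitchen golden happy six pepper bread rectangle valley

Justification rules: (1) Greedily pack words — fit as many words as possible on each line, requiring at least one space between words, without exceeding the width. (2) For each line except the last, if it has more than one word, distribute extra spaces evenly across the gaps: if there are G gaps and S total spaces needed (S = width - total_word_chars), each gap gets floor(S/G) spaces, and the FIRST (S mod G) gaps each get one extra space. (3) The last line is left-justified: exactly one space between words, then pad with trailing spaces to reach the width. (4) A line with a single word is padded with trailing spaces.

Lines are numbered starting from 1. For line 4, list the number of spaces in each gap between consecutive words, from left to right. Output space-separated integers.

Line 1: ['library', 'rain', 'snow'] (min_width=17, slack=4)
Line 2: ['bear', 'take', 'paper', 'table'] (min_width=21, slack=0)
Line 3: ['the', 'valley', 'picture'] (min_width=18, slack=3)
Line 4: ['kitchen', 'golden', 'happy'] (min_width=20, slack=1)
Line 5: ['six', 'pepper', 'bread'] (min_width=16, slack=5)
Line 6: ['rectangle', 'valley'] (min_width=16, slack=5)

Answer: 2 1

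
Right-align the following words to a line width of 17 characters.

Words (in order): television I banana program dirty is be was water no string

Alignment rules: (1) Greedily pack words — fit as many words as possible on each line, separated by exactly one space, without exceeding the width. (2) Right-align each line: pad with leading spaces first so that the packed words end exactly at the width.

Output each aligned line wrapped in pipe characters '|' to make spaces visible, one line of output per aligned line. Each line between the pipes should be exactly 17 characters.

Line 1: ['television', 'I'] (min_width=12, slack=5)
Line 2: ['banana', 'program'] (min_width=14, slack=3)
Line 3: ['dirty', 'is', 'be', 'was'] (min_width=15, slack=2)
Line 4: ['water', 'no', 'string'] (min_width=15, slack=2)

Answer: |     television I|
|   banana program|
|  dirty is be was|
|  water no string|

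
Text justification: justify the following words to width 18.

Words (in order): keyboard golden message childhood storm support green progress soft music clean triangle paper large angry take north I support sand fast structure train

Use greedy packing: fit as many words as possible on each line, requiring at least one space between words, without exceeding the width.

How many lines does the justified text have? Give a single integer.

Answer: 10

Derivation:
Line 1: ['keyboard', 'golden'] (min_width=15, slack=3)
Line 2: ['message', 'childhood'] (min_width=17, slack=1)
Line 3: ['storm', 'support'] (min_width=13, slack=5)
Line 4: ['green', 'progress'] (min_width=14, slack=4)
Line 5: ['soft', 'music', 'clean'] (min_width=16, slack=2)
Line 6: ['triangle', 'paper'] (min_width=14, slack=4)
Line 7: ['large', 'angry', 'take'] (min_width=16, slack=2)
Line 8: ['north', 'I', 'support'] (min_width=15, slack=3)
Line 9: ['sand', 'fast'] (min_width=9, slack=9)
Line 10: ['structure', 'train'] (min_width=15, slack=3)
Total lines: 10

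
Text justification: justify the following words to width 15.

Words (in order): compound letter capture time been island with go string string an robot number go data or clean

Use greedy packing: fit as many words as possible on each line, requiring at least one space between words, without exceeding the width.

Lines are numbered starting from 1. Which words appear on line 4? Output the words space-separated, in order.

Line 1: ['compound', 'letter'] (min_width=15, slack=0)
Line 2: ['capture', 'time'] (min_width=12, slack=3)
Line 3: ['been', 'island'] (min_width=11, slack=4)
Line 4: ['with', 'go', 'string'] (min_width=14, slack=1)
Line 5: ['string', 'an', 'robot'] (min_width=15, slack=0)
Line 6: ['number', 'go', 'data'] (min_width=14, slack=1)
Line 7: ['or', 'clean'] (min_width=8, slack=7)

Answer: with go string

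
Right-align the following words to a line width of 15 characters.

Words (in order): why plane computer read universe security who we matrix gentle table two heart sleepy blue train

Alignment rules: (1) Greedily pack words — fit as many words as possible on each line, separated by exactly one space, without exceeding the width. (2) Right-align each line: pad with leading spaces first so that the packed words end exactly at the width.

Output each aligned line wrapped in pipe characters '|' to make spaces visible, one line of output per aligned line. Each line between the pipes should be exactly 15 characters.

Answer: |      why plane|
|  computer read|
|       universe|
|security who we|
|  matrix gentle|
|table two heart|
|    sleepy blue|
|          train|

Derivation:
Line 1: ['why', 'plane'] (min_width=9, slack=6)
Line 2: ['computer', 'read'] (min_width=13, slack=2)
Line 3: ['universe'] (min_width=8, slack=7)
Line 4: ['security', 'who', 'we'] (min_width=15, slack=0)
Line 5: ['matrix', 'gentle'] (min_width=13, slack=2)
Line 6: ['table', 'two', 'heart'] (min_width=15, slack=0)
Line 7: ['sleepy', 'blue'] (min_width=11, slack=4)
Line 8: ['train'] (min_width=5, slack=10)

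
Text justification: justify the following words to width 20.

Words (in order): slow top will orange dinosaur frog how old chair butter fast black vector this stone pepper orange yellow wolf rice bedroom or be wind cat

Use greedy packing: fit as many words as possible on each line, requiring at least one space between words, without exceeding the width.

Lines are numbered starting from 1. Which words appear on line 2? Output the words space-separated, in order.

Line 1: ['slow', 'top', 'will', 'orange'] (min_width=20, slack=0)
Line 2: ['dinosaur', 'frog', 'how'] (min_width=17, slack=3)
Line 3: ['old', 'chair', 'butter'] (min_width=16, slack=4)
Line 4: ['fast', 'black', 'vector'] (min_width=17, slack=3)
Line 5: ['this', 'stone', 'pepper'] (min_width=17, slack=3)
Line 6: ['orange', 'yellow', 'wolf'] (min_width=18, slack=2)
Line 7: ['rice', 'bedroom', 'or', 'be'] (min_width=18, slack=2)
Line 8: ['wind', 'cat'] (min_width=8, slack=12)

Answer: dinosaur frog how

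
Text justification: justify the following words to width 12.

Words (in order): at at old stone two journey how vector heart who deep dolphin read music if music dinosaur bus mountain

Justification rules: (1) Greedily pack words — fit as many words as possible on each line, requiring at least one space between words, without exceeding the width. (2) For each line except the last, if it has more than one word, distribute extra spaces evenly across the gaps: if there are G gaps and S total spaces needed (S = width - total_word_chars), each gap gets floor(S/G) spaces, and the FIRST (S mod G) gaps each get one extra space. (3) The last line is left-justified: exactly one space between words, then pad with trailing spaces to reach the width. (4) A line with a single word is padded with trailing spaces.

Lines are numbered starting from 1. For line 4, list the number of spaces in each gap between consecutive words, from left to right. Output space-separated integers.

Line 1: ['at', 'at', 'old'] (min_width=9, slack=3)
Line 2: ['stone', 'two'] (min_width=9, slack=3)
Line 3: ['journey', 'how'] (min_width=11, slack=1)
Line 4: ['vector', 'heart'] (min_width=12, slack=0)
Line 5: ['who', 'deep'] (min_width=8, slack=4)
Line 6: ['dolphin', 'read'] (min_width=12, slack=0)
Line 7: ['music', 'if'] (min_width=8, slack=4)
Line 8: ['music'] (min_width=5, slack=7)
Line 9: ['dinosaur', 'bus'] (min_width=12, slack=0)
Line 10: ['mountain'] (min_width=8, slack=4)

Answer: 1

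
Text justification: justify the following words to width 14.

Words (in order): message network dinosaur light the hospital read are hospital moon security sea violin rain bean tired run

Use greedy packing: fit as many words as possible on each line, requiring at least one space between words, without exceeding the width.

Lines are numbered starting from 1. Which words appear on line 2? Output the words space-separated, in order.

Answer: network

Derivation:
Line 1: ['message'] (min_width=7, slack=7)
Line 2: ['network'] (min_width=7, slack=7)
Line 3: ['dinosaur', 'light'] (min_width=14, slack=0)
Line 4: ['the', 'hospital'] (min_width=12, slack=2)
Line 5: ['read', 'are'] (min_width=8, slack=6)
Line 6: ['hospital', 'moon'] (min_width=13, slack=1)
Line 7: ['security', 'sea'] (min_width=12, slack=2)
Line 8: ['violin', 'rain'] (min_width=11, slack=3)
Line 9: ['bean', 'tired', 'run'] (min_width=14, slack=0)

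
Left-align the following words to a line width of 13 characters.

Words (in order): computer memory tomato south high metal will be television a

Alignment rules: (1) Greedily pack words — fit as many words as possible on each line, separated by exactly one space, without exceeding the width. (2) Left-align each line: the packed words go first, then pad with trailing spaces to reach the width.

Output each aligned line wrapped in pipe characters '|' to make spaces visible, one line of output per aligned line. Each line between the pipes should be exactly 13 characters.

Answer: |computer     |
|memory tomato|
|south high   |
|metal will be|
|television a |

Derivation:
Line 1: ['computer'] (min_width=8, slack=5)
Line 2: ['memory', 'tomato'] (min_width=13, slack=0)
Line 3: ['south', 'high'] (min_width=10, slack=3)
Line 4: ['metal', 'will', 'be'] (min_width=13, slack=0)
Line 5: ['television', 'a'] (min_width=12, slack=1)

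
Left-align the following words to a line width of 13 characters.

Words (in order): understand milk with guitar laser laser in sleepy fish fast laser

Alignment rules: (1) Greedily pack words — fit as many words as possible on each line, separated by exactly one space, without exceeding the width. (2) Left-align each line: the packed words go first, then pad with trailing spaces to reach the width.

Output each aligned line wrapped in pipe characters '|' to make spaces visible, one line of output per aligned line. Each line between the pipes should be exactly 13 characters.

Answer: |understand   |
|milk with    |
|guitar laser |
|laser in     |
|sleepy fish  |
|fast laser   |

Derivation:
Line 1: ['understand'] (min_width=10, slack=3)
Line 2: ['milk', 'with'] (min_width=9, slack=4)
Line 3: ['guitar', 'laser'] (min_width=12, slack=1)
Line 4: ['laser', 'in'] (min_width=8, slack=5)
Line 5: ['sleepy', 'fish'] (min_width=11, slack=2)
Line 6: ['fast', 'laser'] (min_width=10, slack=3)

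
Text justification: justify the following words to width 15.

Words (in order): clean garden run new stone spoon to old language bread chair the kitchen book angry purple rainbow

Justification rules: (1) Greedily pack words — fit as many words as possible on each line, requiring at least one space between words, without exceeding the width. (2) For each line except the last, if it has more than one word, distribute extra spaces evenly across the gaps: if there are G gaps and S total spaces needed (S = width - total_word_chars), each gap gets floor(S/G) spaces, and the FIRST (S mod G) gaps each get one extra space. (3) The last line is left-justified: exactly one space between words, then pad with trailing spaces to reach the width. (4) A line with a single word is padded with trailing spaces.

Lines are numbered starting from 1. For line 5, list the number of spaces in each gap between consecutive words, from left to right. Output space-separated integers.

Answer: 7

Derivation:
Line 1: ['clean', 'garden'] (min_width=12, slack=3)
Line 2: ['run', 'new', 'stone'] (min_width=13, slack=2)
Line 3: ['spoon', 'to', 'old'] (min_width=12, slack=3)
Line 4: ['language', 'bread'] (min_width=14, slack=1)
Line 5: ['chair', 'the'] (min_width=9, slack=6)
Line 6: ['kitchen', 'book'] (min_width=12, slack=3)
Line 7: ['angry', 'purple'] (min_width=12, slack=3)
Line 8: ['rainbow'] (min_width=7, slack=8)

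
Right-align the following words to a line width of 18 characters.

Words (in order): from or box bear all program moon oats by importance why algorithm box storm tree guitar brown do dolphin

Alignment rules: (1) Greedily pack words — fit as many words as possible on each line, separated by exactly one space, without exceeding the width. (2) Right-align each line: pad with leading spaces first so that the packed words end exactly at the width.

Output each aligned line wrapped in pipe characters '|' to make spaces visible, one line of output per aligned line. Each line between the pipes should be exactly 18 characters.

Answer: |  from or box bear|
|  all program moon|
|oats by importance|
| why algorithm box|
| storm tree guitar|
|  brown do dolphin|

Derivation:
Line 1: ['from', 'or', 'box', 'bear'] (min_width=16, slack=2)
Line 2: ['all', 'program', 'moon'] (min_width=16, slack=2)
Line 3: ['oats', 'by', 'importance'] (min_width=18, slack=0)
Line 4: ['why', 'algorithm', 'box'] (min_width=17, slack=1)
Line 5: ['storm', 'tree', 'guitar'] (min_width=17, slack=1)
Line 6: ['brown', 'do', 'dolphin'] (min_width=16, slack=2)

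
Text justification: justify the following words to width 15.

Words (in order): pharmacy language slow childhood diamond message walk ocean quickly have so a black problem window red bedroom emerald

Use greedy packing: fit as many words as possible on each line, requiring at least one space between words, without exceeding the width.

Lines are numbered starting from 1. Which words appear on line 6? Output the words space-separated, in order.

Answer: quickly have so

Derivation:
Line 1: ['pharmacy'] (min_width=8, slack=7)
Line 2: ['language', 'slow'] (min_width=13, slack=2)
Line 3: ['childhood'] (min_width=9, slack=6)
Line 4: ['diamond', 'message'] (min_width=15, slack=0)
Line 5: ['walk', 'ocean'] (min_width=10, slack=5)
Line 6: ['quickly', 'have', 'so'] (min_width=15, slack=0)
Line 7: ['a', 'black', 'problem'] (min_width=15, slack=0)
Line 8: ['window', 'red'] (min_width=10, slack=5)
Line 9: ['bedroom', 'emerald'] (min_width=15, slack=0)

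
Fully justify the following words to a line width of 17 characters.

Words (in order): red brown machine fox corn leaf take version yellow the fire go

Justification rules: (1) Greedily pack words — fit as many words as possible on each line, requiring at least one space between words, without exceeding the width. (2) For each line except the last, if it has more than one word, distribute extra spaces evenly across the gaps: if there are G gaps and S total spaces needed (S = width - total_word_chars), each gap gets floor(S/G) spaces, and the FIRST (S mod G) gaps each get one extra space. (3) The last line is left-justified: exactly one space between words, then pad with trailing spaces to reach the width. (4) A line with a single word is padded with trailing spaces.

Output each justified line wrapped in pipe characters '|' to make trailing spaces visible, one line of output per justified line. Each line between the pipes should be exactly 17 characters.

Line 1: ['red', 'brown', 'machine'] (min_width=17, slack=0)
Line 2: ['fox', 'corn', 'leaf'] (min_width=13, slack=4)
Line 3: ['take', 'version'] (min_width=12, slack=5)
Line 4: ['yellow', 'the', 'fire'] (min_width=15, slack=2)
Line 5: ['go'] (min_width=2, slack=15)

Answer: |red brown machine|
|fox   corn   leaf|
|take      version|
|yellow  the  fire|
|go               |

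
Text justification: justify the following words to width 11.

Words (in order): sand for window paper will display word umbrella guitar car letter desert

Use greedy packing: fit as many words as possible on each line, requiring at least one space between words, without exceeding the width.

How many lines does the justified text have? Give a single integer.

Answer: 9

Derivation:
Line 1: ['sand', 'for'] (min_width=8, slack=3)
Line 2: ['window'] (min_width=6, slack=5)
Line 3: ['paper', 'will'] (min_width=10, slack=1)
Line 4: ['display'] (min_width=7, slack=4)
Line 5: ['word'] (min_width=4, slack=7)
Line 6: ['umbrella'] (min_width=8, slack=3)
Line 7: ['guitar', 'car'] (min_width=10, slack=1)
Line 8: ['letter'] (min_width=6, slack=5)
Line 9: ['desert'] (min_width=6, slack=5)
Total lines: 9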